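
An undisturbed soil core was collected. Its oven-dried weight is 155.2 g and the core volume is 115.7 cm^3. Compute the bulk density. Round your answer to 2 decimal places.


Step 1: Identify the formula: BD = dry mass / volume
Step 2: Substitute values: BD = 155.2 / 115.7
Step 3: BD = 1.34 g/cm^3

1.34


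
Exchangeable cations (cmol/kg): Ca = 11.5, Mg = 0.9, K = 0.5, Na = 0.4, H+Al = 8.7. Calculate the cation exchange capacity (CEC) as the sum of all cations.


Step 1: CEC = Ca + Mg + K + Na + (H+Al)
Step 2: CEC = 11.5 + 0.9 + 0.5 + 0.4 + 8.7
Step 3: CEC = 22.0 cmol/kg

22.0


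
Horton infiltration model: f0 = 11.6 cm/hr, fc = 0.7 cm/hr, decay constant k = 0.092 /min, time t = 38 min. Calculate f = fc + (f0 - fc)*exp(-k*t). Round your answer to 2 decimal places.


Step 1: f = fc + (f0 - fc) * exp(-k * t)
Step 2: exp(-0.092 * 38) = 0.030318
Step 3: f = 0.7 + (11.6 - 0.7) * 0.030318
Step 4: f = 0.7 + 10.9 * 0.030318
Step 5: f = 1.03 cm/hr

1.03


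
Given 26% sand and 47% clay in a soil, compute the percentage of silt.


Step 1: sand + silt + clay = 100%
Step 2: silt = 100 - sand - clay
Step 3: silt = 100 - 26 - 47
Step 4: silt = 27%

27


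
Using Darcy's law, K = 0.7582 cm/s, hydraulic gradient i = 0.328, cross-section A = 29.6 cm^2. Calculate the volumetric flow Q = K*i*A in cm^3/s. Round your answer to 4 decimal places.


Step 1: Apply Darcy's law: Q = K * i * A
Step 2: Q = 0.7582 * 0.328 * 29.6
Step 3: Q = 7.3612 cm^3/s

7.3612


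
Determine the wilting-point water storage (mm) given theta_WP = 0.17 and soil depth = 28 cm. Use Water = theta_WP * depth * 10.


Step 1: Water (mm) = theta_WP * depth * 10
Step 2: Water = 0.17 * 28 * 10
Step 3: Water = 47.6 mm

47.6


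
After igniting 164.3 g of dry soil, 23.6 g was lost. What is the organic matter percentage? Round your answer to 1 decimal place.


Step 1: OM% = 100 * LOI / sample mass
Step 2: OM = 100 * 23.6 / 164.3
Step 3: OM = 14.4%

14.4


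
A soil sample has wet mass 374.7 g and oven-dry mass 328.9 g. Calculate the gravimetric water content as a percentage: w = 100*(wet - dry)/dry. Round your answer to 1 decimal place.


Step 1: Water mass = wet - dry = 374.7 - 328.9 = 45.8 g
Step 2: w = 100 * water mass / dry mass
Step 3: w = 100 * 45.8 / 328.9 = 13.9%

13.9


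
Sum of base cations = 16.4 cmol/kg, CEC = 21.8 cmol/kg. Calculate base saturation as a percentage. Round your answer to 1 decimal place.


Step 1: BS = 100 * (sum of bases) / CEC
Step 2: BS = 100 * 16.4 / 21.8
Step 3: BS = 75.2%

75.2


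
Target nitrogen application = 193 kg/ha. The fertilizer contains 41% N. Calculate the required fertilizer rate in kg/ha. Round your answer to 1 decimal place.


Step 1: Fertilizer rate = target N / (N content / 100)
Step 2: Rate = 193 / (41 / 100)
Step 3: Rate = 193 / 0.41
Step 4: Rate = 470.7 kg/ha

470.7


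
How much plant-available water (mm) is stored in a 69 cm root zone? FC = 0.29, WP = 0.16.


Step 1: Available water = (FC - WP) * depth * 10
Step 2: AW = (0.29 - 0.16) * 69 * 10
Step 3: AW = 0.13 * 69 * 10
Step 4: AW = 89.7 mm

89.7


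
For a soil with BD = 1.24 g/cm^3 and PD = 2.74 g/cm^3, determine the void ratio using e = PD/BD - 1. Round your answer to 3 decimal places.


Step 1: e = PD / BD - 1
Step 2: e = 2.74 / 1.24 - 1
Step 3: e = 2.20968 - 1
Step 4: e = 1.21

1.21


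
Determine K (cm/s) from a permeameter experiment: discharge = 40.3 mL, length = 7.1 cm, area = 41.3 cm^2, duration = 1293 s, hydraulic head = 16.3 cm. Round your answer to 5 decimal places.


Step 1: K = Q * L / (A * t * h)
Step 2: Numerator = 40.3 * 7.1 = 286.13
Step 3: Denominator = 41.3 * 1293 * 16.3 = 870434.67
Step 4: K = 286.13 / 870434.67 = 0.00033 cm/s

0.00033


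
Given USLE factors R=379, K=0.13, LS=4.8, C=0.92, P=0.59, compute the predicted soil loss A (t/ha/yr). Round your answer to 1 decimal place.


Step 1: A = R * K * LS * C * P
Step 2: R * K = 379 * 0.13 = 49.27
Step 3: (R*K) * LS = 49.27 * 4.8 = 236.496
Step 4: * C * P = 236.496 * 0.92 * 0.59 = 128.4
Step 5: A = 128.4 t/(ha*yr)

128.4


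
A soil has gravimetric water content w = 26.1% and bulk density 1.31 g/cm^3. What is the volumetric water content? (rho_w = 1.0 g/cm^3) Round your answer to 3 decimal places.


Step 1: theta = (w / 100) * BD / rho_w
Step 2: theta = (26.1 / 100) * 1.31 / 1.0
Step 3: theta = 0.261 * 1.31
Step 4: theta = 0.342

0.342


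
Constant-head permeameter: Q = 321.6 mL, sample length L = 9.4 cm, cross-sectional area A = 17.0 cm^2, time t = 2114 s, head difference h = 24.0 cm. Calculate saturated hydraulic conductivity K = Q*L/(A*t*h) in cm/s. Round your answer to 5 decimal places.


Step 1: K = Q * L / (A * t * h)
Step 2: Numerator = 321.6 * 9.4 = 3023.04
Step 3: Denominator = 17.0 * 2114 * 24.0 = 862512.0
Step 4: K = 3023.04 / 862512.0 = 0.0035 cm/s

0.0035


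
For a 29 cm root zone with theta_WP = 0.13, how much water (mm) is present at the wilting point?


Step 1: Water (mm) = theta_WP * depth * 10
Step 2: Water = 0.13 * 29 * 10
Step 3: Water = 37.7 mm

37.7


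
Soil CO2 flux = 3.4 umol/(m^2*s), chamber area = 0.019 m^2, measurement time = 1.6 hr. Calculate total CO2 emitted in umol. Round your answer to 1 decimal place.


Step 1: Convert time to seconds: 1.6 hr * 3600 = 5760.0 s
Step 2: Total = flux * area * time_s
Step 3: Total = 3.4 * 0.019 * 5760.0
Step 4: Total = 372.1 umol

372.1


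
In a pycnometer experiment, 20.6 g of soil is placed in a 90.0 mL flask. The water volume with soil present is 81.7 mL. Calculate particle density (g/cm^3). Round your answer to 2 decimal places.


Step 1: Volume of solids = flask volume - water volume with soil
Step 2: V_solids = 90.0 - 81.7 = 8.3 mL
Step 3: Particle density = mass / V_solids = 20.6 / 8.3 = 2.48 g/cm^3

2.48


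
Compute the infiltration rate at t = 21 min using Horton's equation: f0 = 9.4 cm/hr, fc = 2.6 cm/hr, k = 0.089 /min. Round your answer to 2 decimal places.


Step 1: f = fc + (f0 - fc) * exp(-k * t)
Step 2: exp(-0.089 * 21) = 0.154278
Step 3: f = 2.6 + (9.4 - 2.6) * 0.154278
Step 4: f = 2.6 + 6.8 * 0.154278
Step 5: f = 3.65 cm/hr

3.65


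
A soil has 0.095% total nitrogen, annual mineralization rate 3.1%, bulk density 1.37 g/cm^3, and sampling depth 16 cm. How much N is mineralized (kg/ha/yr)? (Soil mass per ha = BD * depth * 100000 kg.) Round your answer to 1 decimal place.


Step 1: Soil mass per ha = BD * depth * 100000 = 1.37 * 16 * 100000 = 2192000 kg
Step 2: Total N pool = soil mass * N%/100 = 2192000 * 0.095/100 = 2082.4 kg/ha
Step 3: N mineralized = N pool * rate%/100 = 2082.4 * 3.1/100 = 64.6 kg/ha/yr

64.6


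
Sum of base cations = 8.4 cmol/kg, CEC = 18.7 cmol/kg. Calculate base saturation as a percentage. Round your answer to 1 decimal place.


Step 1: BS = 100 * (sum of bases) / CEC
Step 2: BS = 100 * 8.4 / 18.7
Step 3: BS = 44.9%

44.9


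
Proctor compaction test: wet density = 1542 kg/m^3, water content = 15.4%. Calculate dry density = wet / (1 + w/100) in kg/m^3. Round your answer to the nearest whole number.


Step 1: Dry density = wet density / (1 + w/100)
Step 2: Dry density = 1542 / (1 + 15.4/100)
Step 3: Dry density = 1542 / 1.154
Step 4: Dry density = 1336 kg/m^3

1336


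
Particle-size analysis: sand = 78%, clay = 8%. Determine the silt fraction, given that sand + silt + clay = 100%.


Step 1: sand + silt + clay = 100%
Step 2: silt = 100 - sand - clay
Step 3: silt = 100 - 78 - 8
Step 4: silt = 14%

14


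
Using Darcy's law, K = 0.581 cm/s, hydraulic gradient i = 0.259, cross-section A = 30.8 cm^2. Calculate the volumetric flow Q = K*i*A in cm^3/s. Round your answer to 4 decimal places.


Step 1: Apply Darcy's law: Q = K * i * A
Step 2: Q = 0.581 * 0.259 * 30.8
Step 3: Q = 4.6348 cm^3/s

4.6348


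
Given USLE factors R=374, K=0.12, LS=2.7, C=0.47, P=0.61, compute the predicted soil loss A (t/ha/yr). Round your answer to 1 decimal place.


Step 1: A = R * K * LS * C * P
Step 2: R * K = 374 * 0.12 = 44.88
Step 3: (R*K) * LS = 44.88 * 2.7 = 121.176
Step 4: * C * P = 121.176 * 0.47 * 0.61 = 34.7
Step 5: A = 34.7 t/(ha*yr)

34.7


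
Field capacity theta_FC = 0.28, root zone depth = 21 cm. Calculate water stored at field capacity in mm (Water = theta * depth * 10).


Step 1: Water (mm) = theta_FC * depth (cm) * 10
Step 2: Water = 0.28 * 21 * 10
Step 3: Water = 58.8 mm

58.8


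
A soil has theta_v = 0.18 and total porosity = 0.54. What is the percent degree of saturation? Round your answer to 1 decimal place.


Step 1: S = 100 * theta_v / n
Step 2: S = 100 * 0.18 / 0.54
Step 3: S = 33.3%

33.3


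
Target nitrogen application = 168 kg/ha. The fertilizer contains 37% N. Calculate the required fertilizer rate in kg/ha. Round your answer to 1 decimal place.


Step 1: Fertilizer rate = target N / (N content / 100)
Step 2: Rate = 168 / (37 / 100)
Step 3: Rate = 168 / 0.37
Step 4: Rate = 454.1 kg/ha

454.1


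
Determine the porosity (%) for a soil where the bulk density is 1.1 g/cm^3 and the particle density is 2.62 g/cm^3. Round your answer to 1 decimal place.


Step 1: Formula: n = 100 * (1 - BD / PD)
Step 2: n = 100 * (1 - 1.1 / 2.62)
Step 3: n = 100 * (1 - 0.41985)
Step 4: n = 58.0%

58.0


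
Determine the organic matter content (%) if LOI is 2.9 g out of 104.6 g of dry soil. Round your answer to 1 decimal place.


Step 1: OM% = 100 * LOI / sample mass
Step 2: OM = 100 * 2.9 / 104.6
Step 3: OM = 2.8%

2.8


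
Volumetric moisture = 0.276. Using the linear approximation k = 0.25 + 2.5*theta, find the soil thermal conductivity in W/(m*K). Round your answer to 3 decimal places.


Step 1: k = 0.25 + 2.5 * theta
Step 2: k = 0.25 + 2.5 * 0.276
Step 3: k = 0.25 + 0.69
Step 4: k = 0.94 W/(m*K)

0.94


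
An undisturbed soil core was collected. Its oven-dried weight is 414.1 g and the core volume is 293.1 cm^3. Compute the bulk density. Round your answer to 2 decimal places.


Step 1: Identify the formula: BD = dry mass / volume
Step 2: Substitute values: BD = 414.1 / 293.1
Step 3: BD = 1.41 g/cm^3

1.41


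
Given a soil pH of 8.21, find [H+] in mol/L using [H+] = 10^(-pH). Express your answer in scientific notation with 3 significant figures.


Step 1: [H+] = 10^(-pH)
Step 2: [H+] = 10^(-8.21)
Step 3: [H+] = 6.17e-09 mol/L

6.17e-09


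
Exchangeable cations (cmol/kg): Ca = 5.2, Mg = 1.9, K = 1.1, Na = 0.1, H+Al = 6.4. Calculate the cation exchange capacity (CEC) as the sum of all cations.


Step 1: CEC = Ca + Mg + K + Na + (H+Al)
Step 2: CEC = 5.2 + 1.9 + 1.1 + 0.1 + 6.4
Step 3: CEC = 14.7 cmol/kg

14.7


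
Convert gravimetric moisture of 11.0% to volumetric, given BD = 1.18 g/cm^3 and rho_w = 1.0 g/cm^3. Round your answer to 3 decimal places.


Step 1: theta = (w / 100) * BD / rho_w
Step 2: theta = (11.0 / 100) * 1.18 / 1.0
Step 3: theta = 0.11 * 1.18
Step 4: theta = 0.13

0.13


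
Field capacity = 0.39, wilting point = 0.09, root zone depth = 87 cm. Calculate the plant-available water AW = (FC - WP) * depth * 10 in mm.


Step 1: Available water = (FC - WP) * depth * 10
Step 2: AW = (0.39 - 0.09) * 87 * 10
Step 3: AW = 0.3 * 87 * 10
Step 4: AW = 261.0 mm

261.0


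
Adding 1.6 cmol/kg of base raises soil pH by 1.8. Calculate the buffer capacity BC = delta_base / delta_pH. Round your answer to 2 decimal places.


Step 1: BC = change in base / change in pH
Step 2: BC = 1.6 / 1.8
Step 3: BC = 0.89 cmol/(kg*pH unit)

0.89


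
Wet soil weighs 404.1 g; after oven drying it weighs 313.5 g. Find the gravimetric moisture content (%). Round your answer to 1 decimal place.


Step 1: Water mass = wet - dry = 404.1 - 313.5 = 90.6 g
Step 2: w = 100 * water mass / dry mass
Step 3: w = 100 * 90.6 / 313.5 = 28.9%

28.9


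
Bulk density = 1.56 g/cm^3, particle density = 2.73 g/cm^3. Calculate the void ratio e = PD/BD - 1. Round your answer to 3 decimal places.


Step 1: e = PD / BD - 1
Step 2: e = 2.73 / 1.56 - 1
Step 3: e = 1.75 - 1
Step 4: e = 0.75

0.75


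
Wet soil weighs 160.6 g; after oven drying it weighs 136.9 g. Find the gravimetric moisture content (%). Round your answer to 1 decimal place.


Step 1: Water mass = wet - dry = 160.6 - 136.9 = 23.7 g
Step 2: w = 100 * water mass / dry mass
Step 3: w = 100 * 23.7 / 136.9 = 17.3%

17.3


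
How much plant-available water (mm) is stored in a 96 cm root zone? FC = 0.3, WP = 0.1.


Step 1: Available water = (FC - WP) * depth * 10
Step 2: AW = (0.3 - 0.1) * 96 * 10
Step 3: AW = 0.2 * 96 * 10
Step 4: AW = 192.0 mm

192.0


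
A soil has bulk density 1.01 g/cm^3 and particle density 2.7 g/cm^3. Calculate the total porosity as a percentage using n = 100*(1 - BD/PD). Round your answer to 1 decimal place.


Step 1: Formula: n = 100 * (1 - BD / PD)
Step 2: n = 100 * (1 - 1.01 / 2.7)
Step 3: n = 100 * (1 - 0.37407)
Step 4: n = 62.6%

62.6


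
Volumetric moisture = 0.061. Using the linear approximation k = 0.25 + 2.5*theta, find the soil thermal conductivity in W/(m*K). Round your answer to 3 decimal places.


Step 1: k = 0.25 + 2.5 * theta
Step 2: k = 0.25 + 2.5 * 0.061
Step 3: k = 0.25 + 0.153
Step 4: k = 0.403 W/(m*K)

0.403


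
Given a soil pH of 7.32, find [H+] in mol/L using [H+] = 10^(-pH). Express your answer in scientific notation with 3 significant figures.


Step 1: [H+] = 10^(-pH)
Step 2: [H+] = 10^(-7.32)
Step 3: [H+] = 4.79e-08 mol/L

4.79e-08


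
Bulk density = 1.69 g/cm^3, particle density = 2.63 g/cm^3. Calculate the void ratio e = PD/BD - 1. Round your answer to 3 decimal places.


Step 1: e = PD / BD - 1
Step 2: e = 2.63 / 1.69 - 1
Step 3: e = 1.55621 - 1
Step 4: e = 0.556

0.556


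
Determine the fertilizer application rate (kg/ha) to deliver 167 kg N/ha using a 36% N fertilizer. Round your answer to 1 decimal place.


Step 1: Fertilizer rate = target N / (N content / 100)
Step 2: Rate = 167 / (36 / 100)
Step 3: Rate = 167 / 0.36
Step 4: Rate = 463.9 kg/ha

463.9


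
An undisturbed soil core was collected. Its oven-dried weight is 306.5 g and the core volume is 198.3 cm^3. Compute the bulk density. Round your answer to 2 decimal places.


Step 1: Identify the formula: BD = dry mass / volume
Step 2: Substitute values: BD = 306.5 / 198.3
Step 3: BD = 1.55 g/cm^3

1.55


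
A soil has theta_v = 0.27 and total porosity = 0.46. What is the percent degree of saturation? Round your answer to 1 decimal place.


Step 1: S = 100 * theta_v / n
Step 2: S = 100 * 0.27 / 0.46
Step 3: S = 58.7%

58.7


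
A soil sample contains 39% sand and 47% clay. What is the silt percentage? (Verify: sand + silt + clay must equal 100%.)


Step 1: sand + silt + clay = 100%
Step 2: silt = 100 - sand - clay
Step 3: silt = 100 - 39 - 47
Step 4: silt = 14%

14


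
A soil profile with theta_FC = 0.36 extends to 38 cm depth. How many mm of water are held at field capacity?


Step 1: Water (mm) = theta_FC * depth (cm) * 10
Step 2: Water = 0.36 * 38 * 10
Step 3: Water = 136.8 mm

136.8


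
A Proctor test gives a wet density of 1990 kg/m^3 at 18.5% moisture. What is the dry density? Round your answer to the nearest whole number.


Step 1: Dry density = wet density / (1 + w/100)
Step 2: Dry density = 1990 / (1 + 18.5/100)
Step 3: Dry density = 1990 / 1.185
Step 4: Dry density = 1679 kg/m^3

1679


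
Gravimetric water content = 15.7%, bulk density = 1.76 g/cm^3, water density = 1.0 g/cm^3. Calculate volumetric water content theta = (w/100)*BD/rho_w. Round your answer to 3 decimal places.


Step 1: theta = (w / 100) * BD / rho_w
Step 2: theta = (15.7 / 100) * 1.76 / 1.0
Step 3: theta = 0.157 * 1.76
Step 4: theta = 0.276

0.276


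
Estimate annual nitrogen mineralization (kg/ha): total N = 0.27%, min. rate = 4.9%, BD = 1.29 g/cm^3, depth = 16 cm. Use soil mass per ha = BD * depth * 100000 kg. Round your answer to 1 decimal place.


Step 1: Soil mass per ha = BD * depth * 100000 = 1.29 * 16 * 100000 = 2064000 kg
Step 2: Total N pool = soil mass * N%/100 = 2064000 * 0.27/100 = 5572.8 kg/ha
Step 3: N mineralized = N pool * rate%/100 = 5572.8 * 4.9/100 = 273.1 kg/ha/yr

273.1


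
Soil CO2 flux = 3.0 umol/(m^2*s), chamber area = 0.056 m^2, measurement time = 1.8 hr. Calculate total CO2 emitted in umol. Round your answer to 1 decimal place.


Step 1: Convert time to seconds: 1.8 hr * 3600 = 6480.0 s
Step 2: Total = flux * area * time_s
Step 3: Total = 3.0 * 0.056 * 6480.0
Step 4: Total = 1088.6 umol

1088.6


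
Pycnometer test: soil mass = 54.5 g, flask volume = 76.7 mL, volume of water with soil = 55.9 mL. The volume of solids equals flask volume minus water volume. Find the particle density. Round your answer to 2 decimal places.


Step 1: Volume of solids = flask volume - water volume with soil
Step 2: V_solids = 76.7 - 55.9 = 20.8 mL
Step 3: Particle density = mass / V_solids = 54.5 / 20.8 = 2.62 g/cm^3

2.62


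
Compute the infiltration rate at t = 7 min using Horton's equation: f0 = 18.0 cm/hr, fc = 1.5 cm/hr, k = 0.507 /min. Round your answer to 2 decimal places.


Step 1: f = fc + (f0 - fc) * exp(-k * t)
Step 2: exp(-0.507 * 7) = 0.028753
Step 3: f = 1.5 + (18.0 - 1.5) * 0.028753
Step 4: f = 1.5 + 16.5 * 0.028753
Step 5: f = 1.97 cm/hr

1.97


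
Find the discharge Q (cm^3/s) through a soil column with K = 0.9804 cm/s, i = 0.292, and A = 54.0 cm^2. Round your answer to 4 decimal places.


Step 1: Apply Darcy's law: Q = K * i * A
Step 2: Q = 0.9804 * 0.292 * 54.0
Step 3: Q = 15.4589 cm^3/s

15.4589


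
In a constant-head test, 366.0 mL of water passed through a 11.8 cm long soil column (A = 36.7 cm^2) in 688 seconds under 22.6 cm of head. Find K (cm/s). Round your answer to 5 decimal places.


Step 1: K = Q * L / (A * t * h)
Step 2: Numerator = 366.0 * 11.8 = 4318.8
Step 3: Denominator = 36.7 * 688 * 22.6 = 570640.96
Step 4: K = 4318.8 / 570640.96 = 0.00757 cm/s

0.00757


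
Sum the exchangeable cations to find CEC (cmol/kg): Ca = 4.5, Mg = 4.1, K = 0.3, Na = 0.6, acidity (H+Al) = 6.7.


Step 1: CEC = Ca + Mg + K + Na + (H+Al)
Step 2: CEC = 4.5 + 4.1 + 0.3 + 0.6 + 6.7
Step 3: CEC = 16.2 cmol/kg

16.2


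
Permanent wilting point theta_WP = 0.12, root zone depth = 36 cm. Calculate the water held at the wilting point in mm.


Step 1: Water (mm) = theta_WP * depth * 10
Step 2: Water = 0.12 * 36 * 10
Step 3: Water = 43.2 mm

43.2


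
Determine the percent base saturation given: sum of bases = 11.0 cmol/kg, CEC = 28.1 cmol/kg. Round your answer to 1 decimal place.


Step 1: BS = 100 * (sum of bases) / CEC
Step 2: BS = 100 * 11.0 / 28.1
Step 3: BS = 39.1%

39.1


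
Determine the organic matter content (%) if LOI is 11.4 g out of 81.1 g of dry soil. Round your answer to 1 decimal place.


Step 1: OM% = 100 * LOI / sample mass
Step 2: OM = 100 * 11.4 / 81.1
Step 3: OM = 14.1%

14.1


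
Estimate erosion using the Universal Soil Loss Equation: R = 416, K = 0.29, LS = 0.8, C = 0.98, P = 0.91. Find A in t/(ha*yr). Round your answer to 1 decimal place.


Step 1: A = R * K * LS * C * P
Step 2: R * K = 416 * 0.29 = 120.64
Step 3: (R*K) * LS = 120.64 * 0.8 = 96.512
Step 4: * C * P = 96.512 * 0.98 * 0.91 = 86.1
Step 5: A = 86.1 t/(ha*yr)

86.1


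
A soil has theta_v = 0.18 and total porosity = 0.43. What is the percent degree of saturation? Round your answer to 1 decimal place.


Step 1: S = 100 * theta_v / n
Step 2: S = 100 * 0.18 / 0.43
Step 3: S = 41.9%

41.9


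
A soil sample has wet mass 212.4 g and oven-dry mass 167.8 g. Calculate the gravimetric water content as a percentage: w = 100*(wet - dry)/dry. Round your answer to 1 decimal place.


Step 1: Water mass = wet - dry = 212.4 - 167.8 = 44.6 g
Step 2: w = 100 * water mass / dry mass
Step 3: w = 100 * 44.6 / 167.8 = 26.6%

26.6


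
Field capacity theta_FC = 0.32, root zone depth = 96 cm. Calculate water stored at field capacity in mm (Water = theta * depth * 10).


Step 1: Water (mm) = theta_FC * depth (cm) * 10
Step 2: Water = 0.32 * 96 * 10
Step 3: Water = 307.2 mm

307.2


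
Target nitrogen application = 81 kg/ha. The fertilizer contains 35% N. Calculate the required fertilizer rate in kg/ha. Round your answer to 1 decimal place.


Step 1: Fertilizer rate = target N / (N content / 100)
Step 2: Rate = 81 / (35 / 100)
Step 3: Rate = 81 / 0.35
Step 4: Rate = 231.4 kg/ha

231.4


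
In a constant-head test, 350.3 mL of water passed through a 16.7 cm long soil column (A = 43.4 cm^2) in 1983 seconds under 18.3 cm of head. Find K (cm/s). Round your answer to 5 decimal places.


Step 1: K = Q * L / (A * t * h)
Step 2: Numerator = 350.3 * 16.7 = 5850.01
Step 3: Denominator = 43.4 * 1983 * 18.3 = 1574938.26
Step 4: K = 5850.01 / 1574938.26 = 0.00371 cm/s

0.00371


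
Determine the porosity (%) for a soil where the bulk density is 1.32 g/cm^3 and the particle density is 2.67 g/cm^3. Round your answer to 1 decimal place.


Step 1: Formula: n = 100 * (1 - BD / PD)
Step 2: n = 100 * (1 - 1.32 / 2.67)
Step 3: n = 100 * (1 - 0.49438)
Step 4: n = 50.6%

50.6


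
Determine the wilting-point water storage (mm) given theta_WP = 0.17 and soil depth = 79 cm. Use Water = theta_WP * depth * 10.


Step 1: Water (mm) = theta_WP * depth * 10
Step 2: Water = 0.17 * 79 * 10
Step 3: Water = 134.3 mm

134.3


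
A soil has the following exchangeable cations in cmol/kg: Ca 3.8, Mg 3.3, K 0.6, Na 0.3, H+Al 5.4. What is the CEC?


Step 1: CEC = Ca + Mg + K + Na + (H+Al)
Step 2: CEC = 3.8 + 3.3 + 0.6 + 0.3 + 5.4
Step 3: CEC = 13.4 cmol/kg

13.4


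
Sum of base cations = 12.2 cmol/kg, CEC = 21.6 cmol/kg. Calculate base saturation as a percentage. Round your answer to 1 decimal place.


Step 1: BS = 100 * (sum of bases) / CEC
Step 2: BS = 100 * 12.2 / 21.6
Step 3: BS = 56.5%

56.5


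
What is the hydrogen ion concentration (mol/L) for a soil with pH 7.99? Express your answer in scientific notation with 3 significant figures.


Step 1: [H+] = 10^(-pH)
Step 2: [H+] = 10^(-7.99)
Step 3: [H+] = 1.02e-08 mol/L

1.02e-08


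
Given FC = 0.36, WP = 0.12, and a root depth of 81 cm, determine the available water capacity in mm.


Step 1: Available water = (FC - WP) * depth * 10
Step 2: AW = (0.36 - 0.12) * 81 * 10
Step 3: AW = 0.24 * 81 * 10
Step 4: AW = 194.4 mm

194.4


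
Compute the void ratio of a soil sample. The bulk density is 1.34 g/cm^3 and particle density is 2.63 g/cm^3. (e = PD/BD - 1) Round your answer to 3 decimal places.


Step 1: e = PD / BD - 1
Step 2: e = 2.63 / 1.34 - 1
Step 3: e = 1.96269 - 1
Step 4: e = 0.963

0.963


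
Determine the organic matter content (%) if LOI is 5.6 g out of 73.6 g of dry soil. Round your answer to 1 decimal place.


Step 1: OM% = 100 * LOI / sample mass
Step 2: OM = 100 * 5.6 / 73.6
Step 3: OM = 7.6%

7.6


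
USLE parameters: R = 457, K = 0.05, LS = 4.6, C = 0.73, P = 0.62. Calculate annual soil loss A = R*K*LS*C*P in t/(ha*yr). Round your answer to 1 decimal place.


Step 1: A = R * K * LS * C * P
Step 2: R * K = 457 * 0.05 = 22.85
Step 3: (R*K) * LS = 22.85 * 4.6 = 105.11
Step 4: * C * P = 105.11 * 0.73 * 0.62 = 47.6
Step 5: A = 47.6 t/(ha*yr)

47.6


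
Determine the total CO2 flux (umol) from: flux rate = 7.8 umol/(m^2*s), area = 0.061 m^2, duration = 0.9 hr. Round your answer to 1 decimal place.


Step 1: Convert time to seconds: 0.9 hr * 3600 = 3240.0 s
Step 2: Total = flux * area * time_s
Step 3: Total = 7.8 * 0.061 * 3240.0
Step 4: Total = 1541.6 umol

1541.6


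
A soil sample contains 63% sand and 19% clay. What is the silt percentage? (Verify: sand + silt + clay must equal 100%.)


Step 1: sand + silt + clay = 100%
Step 2: silt = 100 - sand - clay
Step 3: silt = 100 - 63 - 19
Step 4: silt = 18%

18


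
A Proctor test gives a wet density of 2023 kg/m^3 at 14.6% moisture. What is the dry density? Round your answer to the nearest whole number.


Step 1: Dry density = wet density / (1 + w/100)
Step 2: Dry density = 2023 / (1 + 14.6/100)
Step 3: Dry density = 2023 / 1.146
Step 4: Dry density = 1765 kg/m^3

1765


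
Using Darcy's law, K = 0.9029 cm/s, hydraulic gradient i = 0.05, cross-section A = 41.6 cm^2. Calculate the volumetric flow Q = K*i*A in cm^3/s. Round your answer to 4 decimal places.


Step 1: Apply Darcy's law: Q = K * i * A
Step 2: Q = 0.9029 * 0.05 * 41.6
Step 3: Q = 1.878 cm^3/s

1.878


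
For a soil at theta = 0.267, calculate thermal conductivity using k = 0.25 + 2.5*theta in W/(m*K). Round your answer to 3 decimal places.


Step 1: k = 0.25 + 2.5 * theta
Step 2: k = 0.25 + 2.5 * 0.267
Step 3: k = 0.25 + 0.668
Step 4: k = 0.918 W/(m*K)

0.918


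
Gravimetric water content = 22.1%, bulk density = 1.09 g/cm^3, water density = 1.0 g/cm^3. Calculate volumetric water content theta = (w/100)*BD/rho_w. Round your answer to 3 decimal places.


Step 1: theta = (w / 100) * BD / rho_w
Step 2: theta = (22.1 / 100) * 1.09 / 1.0
Step 3: theta = 0.221 * 1.09
Step 4: theta = 0.241

0.241


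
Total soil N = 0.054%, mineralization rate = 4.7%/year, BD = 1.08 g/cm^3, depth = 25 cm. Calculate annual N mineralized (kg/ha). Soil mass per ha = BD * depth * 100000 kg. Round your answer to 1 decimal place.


Step 1: Soil mass per ha = BD * depth * 100000 = 1.08 * 25 * 100000 = 2700000 kg
Step 2: Total N pool = soil mass * N%/100 = 2700000 * 0.054/100 = 1458.0 kg/ha
Step 3: N mineralized = N pool * rate%/100 = 1458.0 * 4.7/100 = 68.5 kg/ha/yr

68.5


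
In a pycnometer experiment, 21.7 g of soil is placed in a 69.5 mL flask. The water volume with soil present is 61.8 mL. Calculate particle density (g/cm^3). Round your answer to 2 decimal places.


Step 1: Volume of solids = flask volume - water volume with soil
Step 2: V_solids = 69.5 - 61.8 = 7.7 mL
Step 3: Particle density = mass / V_solids = 21.7 / 7.7 = 2.82 g/cm^3

2.82


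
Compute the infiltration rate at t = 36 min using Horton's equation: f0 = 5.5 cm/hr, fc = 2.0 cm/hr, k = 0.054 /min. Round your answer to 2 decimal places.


Step 1: f = fc + (f0 - fc) * exp(-k * t)
Step 2: exp(-0.054 * 36) = 0.14313
Step 3: f = 2.0 + (5.5 - 2.0) * 0.14313
Step 4: f = 2.0 + 3.5 * 0.14313
Step 5: f = 2.5 cm/hr

2.5


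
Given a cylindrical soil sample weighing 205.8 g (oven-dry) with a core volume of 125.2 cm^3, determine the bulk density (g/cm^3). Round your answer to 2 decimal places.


Step 1: Identify the formula: BD = dry mass / volume
Step 2: Substitute values: BD = 205.8 / 125.2
Step 3: BD = 1.64 g/cm^3

1.64


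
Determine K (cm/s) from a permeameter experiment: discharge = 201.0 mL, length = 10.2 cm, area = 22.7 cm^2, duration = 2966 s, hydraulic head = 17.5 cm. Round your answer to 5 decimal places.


Step 1: K = Q * L / (A * t * h)
Step 2: Numerator = 201.0 * 10.2 = 2050.2
Step 3: Denominator = 22.7 * 2966 * 17.5 = 1178243.5
Step 4: K = 2050.2 / 1178243.5 = 0.00174 cm/s

0.00174


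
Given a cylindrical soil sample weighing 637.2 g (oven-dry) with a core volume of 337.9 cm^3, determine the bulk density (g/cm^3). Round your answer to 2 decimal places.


Step 1: Identify the formula: BD = dry mass / volume
Step 2: Substitute values: BD = 637.2 / 337.9
Step 3: BD = 1.89 g/cm^3

1.89


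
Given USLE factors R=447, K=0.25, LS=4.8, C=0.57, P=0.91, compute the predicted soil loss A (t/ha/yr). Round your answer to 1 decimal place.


Step 1: A = R * K * LS * C * P
Step 2: R * K = 447 * 0.25 = 111.75
Step 3: (R*K) * LS = 111.75 * 4.8 = 536.4
Step 4: * C * P = 536.4 * 0.57 * 0.91 = 278.2
Step 5: A = 278.2 t/(ha*yr)

278.2


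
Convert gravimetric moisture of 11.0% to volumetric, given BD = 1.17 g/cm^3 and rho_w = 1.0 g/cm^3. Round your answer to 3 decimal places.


Step 1: theta = (w / 100) * BD / rho_w
Step 2: theta = (11.0 / 100) * 1.17 / 1.0
Step 3: theta = 0.11 * 1.17
Step 4: theta = 0.129

0.129


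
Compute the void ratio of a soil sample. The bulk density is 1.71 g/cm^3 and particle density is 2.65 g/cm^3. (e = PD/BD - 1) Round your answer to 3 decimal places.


Step 1: e = PD / BD - 1
Step 2: e = 2.65 / 1.71 - 1
Step 3: e = 1.54971 - 1
Step 4: e = 0.55

0.55


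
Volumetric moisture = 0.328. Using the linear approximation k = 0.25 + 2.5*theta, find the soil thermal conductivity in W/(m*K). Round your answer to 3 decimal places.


Step 1: k = 0.25 + 2.5 * theta
Step 2: k = 0.25 + 2.5 * 0.328
Step 3: k = 0.25 + 0.82
Step 4: k = 1.07 W/(m*K)

1.07


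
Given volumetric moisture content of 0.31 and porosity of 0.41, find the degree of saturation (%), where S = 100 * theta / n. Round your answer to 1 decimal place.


Step 1: S = 100 * theta_v / n
Step 2: S = 100 * 0.31 / 0.41
Step 3: S = 75.6%

75.6


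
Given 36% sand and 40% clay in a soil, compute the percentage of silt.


Step 1: sand + silt + clay = 100%
Step 2: silt = 100 - sand - clay
Step 3: silt = 100 - 36 - 40
Step 4: silt = 24%

24


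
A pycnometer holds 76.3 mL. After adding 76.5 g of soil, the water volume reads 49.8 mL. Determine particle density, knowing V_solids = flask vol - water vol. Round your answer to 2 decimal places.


Step 1: Volume of solids = flask volume - water volume with soil
Step 2: V_solids = 76.3 - 49.8 = 26.5 mL
Step 3: Particle density = mass / V_solids = 76.5 / 26.5 = 2.89 g/cm^3

2.89


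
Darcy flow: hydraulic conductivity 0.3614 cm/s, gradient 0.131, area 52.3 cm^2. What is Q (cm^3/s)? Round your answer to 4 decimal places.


Step 1: Apply Darcy's law: Q = K * i * A
Step 2: Q = 0.3614 * 0.131 * 52.3
Step 3: Q = 2.4761 cm^3/s

2.4761


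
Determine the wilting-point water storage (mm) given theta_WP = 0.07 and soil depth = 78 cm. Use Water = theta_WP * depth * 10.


Step 1: Water (mm) = theta_WP * depth * 10
Step 2: Water = 0.07 * 78 * 10
Step 3: Water = 54.6 mm

54.6


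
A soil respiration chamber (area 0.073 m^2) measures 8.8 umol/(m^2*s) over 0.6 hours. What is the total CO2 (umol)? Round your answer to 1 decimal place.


Step 1: Convert time to seconds: 0.6 hr * 3600 = 2160.0 s
Step 2: Total = flux * area * time_s
Step 3: Total = 8.8 * 0.073 * 2160.0
Step 4: Total = 1387.6 umol

1387.6


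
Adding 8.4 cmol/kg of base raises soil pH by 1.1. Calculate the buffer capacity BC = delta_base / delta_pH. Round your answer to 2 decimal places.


Step 1: BC = change in base / change in pH
Step 2: BC = 8.4 / 1.1
Step 3: BC = 7.64 cmol/(kg*pH unit)

7.64


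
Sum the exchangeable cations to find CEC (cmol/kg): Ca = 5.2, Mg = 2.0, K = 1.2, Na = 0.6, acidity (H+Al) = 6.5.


Step 1: CEC = Ca + Mg + K + Na + (H+Al)
Step 2: CEC = 5.2 + 2.0 + 1.2 + 0.6 + 6.5
Step 3: CEC = 15.5 cmol/kg

15.5


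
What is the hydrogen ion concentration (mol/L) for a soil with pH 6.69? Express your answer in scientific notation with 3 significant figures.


Step 1: [H+] = 10^(-pH)
Step 2: [H+] = 10^(-6.69)
Step 3: [H+] = 2.04e-07 mol/L

2.04e-07


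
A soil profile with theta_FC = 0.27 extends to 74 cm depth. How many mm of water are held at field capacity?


Step 1: Water (mm) = theta_FC * depth (cm) * 10
Step 2: Water = 0.27 * 74 * 10
Step 3: Water = 199.8 mm

199.8


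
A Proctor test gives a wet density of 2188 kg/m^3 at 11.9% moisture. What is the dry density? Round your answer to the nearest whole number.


Step 1: Dry density = wet density / (1 + w/100)
Step 2: Dry density = 2188 / (1 + 11.9/100)
Step 3: Dry density = 2188 / 1.119
Step 4: Dry density = 1955 kg/m^3

1955


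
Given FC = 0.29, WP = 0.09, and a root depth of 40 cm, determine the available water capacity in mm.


Step 1: Available water = (FC - WP) * depth * 10
Step 2: AW = (0.29 - 0.09) * 40 * 10
Step 3: AW = 0.2 * 40 * 10
Step 4: AW = 80.0 mm

80.0


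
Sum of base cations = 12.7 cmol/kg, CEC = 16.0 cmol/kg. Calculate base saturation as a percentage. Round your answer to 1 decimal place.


Step 1: BS = 100 * (sum of bases) / CEC
Step 2: BS = 100 * 12.7 / 16.0
Step 3: BS = 79.4%

79.4


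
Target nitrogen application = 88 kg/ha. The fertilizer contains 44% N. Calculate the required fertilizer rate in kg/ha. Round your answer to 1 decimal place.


Step 1: Fertilizer rate = target N / (N content / 100)
Step 2: Rate = 88 / (44 / 100)
Step 3: Rate = 88 / 0.44
Step 4: Rate = 200.0 kg/ha

200.0


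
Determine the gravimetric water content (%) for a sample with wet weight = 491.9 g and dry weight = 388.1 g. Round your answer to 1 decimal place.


Step 1: Water mass = wet - dry = 491.9 - 388.1 = 103.8 g
Step 2: w = 100 * water mass / dry mass
Step 3: w = 100 * 103.8 / 388.1 = 26.7%

26.7


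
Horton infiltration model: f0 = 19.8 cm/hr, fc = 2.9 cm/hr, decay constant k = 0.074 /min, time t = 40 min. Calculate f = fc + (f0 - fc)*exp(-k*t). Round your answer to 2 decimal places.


Step 1: f = fc + (f0 - fc) * exp(-k * t)
Step 2: exp(-0.074 * 40) = 0.051819
Step 3: f = 2.9 + (19.8 - 2.9) * 0.051819
Step 4: f = 2.9 + 16.9 * 0.051819
Step 5: f = 3.78 cm/hr

3.78


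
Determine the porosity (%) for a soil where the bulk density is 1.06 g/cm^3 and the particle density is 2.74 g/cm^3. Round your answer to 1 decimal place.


Step 1: Formula: n = 100 * (1 - BD / PD)
Step 2: n = 100 * (1 - 1.06 / 2.74)
Step 3: n = 100 * (1 - 0.38686)
Step 4: n = 61.3%

61.3


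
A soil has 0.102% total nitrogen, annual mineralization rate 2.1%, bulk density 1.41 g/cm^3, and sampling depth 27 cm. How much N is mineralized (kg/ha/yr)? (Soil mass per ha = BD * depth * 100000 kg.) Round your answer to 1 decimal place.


Step 1: Soil mass per ha = BD * depth * 100000 = 1.41 * 27 * 100000 = 3807000 kg
Step 2: Total N pool = soil mass * N%/100 = 3807000 * 0.102/100 = 3883.14 kg/ha
Step 3: N mineralized = N pool * rate%/100 = 3883.14 * 2.1/100 = 81.5 kg/ha/yr

81.5


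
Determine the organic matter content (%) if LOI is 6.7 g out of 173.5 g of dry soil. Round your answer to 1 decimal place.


Step 1: OM% = 100 * LOI / sample mass
Step 2: OM = 100 * 6.7 / 173.5
Step 3: OM = 3.9%

3.9


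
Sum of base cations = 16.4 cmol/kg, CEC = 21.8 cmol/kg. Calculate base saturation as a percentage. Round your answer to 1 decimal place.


Step 1: BS = 100 * (sum of bases) / CEC
Step 2: BS = 100 * 16.4 / 21.8
Step 3: BS = 75.2%

75.2


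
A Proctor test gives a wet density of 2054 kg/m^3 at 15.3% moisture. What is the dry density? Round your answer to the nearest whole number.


Step 1: Dry density = wet density / (1 + w/100)
Step 2: Dry density = 2054 / (1 + 15.3/100)
Step 3: Dry density = 2054 / 1.153
Step 4: Dry density = 1781 kg/m^3

1781


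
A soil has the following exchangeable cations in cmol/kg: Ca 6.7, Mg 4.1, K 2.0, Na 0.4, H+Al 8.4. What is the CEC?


Step 1: CEC = Ca + Mg + K + Na + (H+Al)
Step 2: CEC = 6.7 + 4.1 + 2.0 + 0.4 + 8.4
Step 3: CEC = 21.6 cmol/kg

21.6


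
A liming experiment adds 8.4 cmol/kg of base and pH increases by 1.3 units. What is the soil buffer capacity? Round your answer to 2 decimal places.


Step 1: BC = change in base / change in pH
Step 2: BC = 8.4 / 1.3
Step 3: BC = 6.46 cmol/(kg*pH unit)

6.46


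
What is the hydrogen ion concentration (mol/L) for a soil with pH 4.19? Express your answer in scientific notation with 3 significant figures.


Step 1: [H+] = 10^(-pH)
Step 2: [H+] = 10^(-4.19)
Step 3: [H+] = 6.46e-05 mol/L

6.46e-05


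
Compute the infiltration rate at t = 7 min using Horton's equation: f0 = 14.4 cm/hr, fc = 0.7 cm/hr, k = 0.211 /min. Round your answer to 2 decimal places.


Step 1: f = fc + (f0 - fc) * exp(-k * t)
Step 2: exp(-0.211 * 7) = 0.228322
Step 3: f = 0.7 + (14.4 - 0.7) * 0.228322
Step 4: f = 0.7 + 13.7 * 0.228322
Step 5: f = 3.83 cm/hr

3.83


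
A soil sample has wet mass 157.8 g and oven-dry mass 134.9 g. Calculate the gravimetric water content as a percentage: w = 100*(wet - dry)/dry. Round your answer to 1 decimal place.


Step 1: Water mass = wet - dry = 157.8 - 134.9 = 22.9 g
Step 2: w = 100 * water mass / dry mass
Step 3: w = 100 * 22.9 / 134.9 = 17.0%

17.0


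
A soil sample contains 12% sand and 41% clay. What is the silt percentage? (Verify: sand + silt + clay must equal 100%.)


Step 1: sand + silt + clay = 100%
Step 2: silt = 100 - sand - clay
Step 3: silt = 100 - 12 - 41
Step 4: silt = 47%

47


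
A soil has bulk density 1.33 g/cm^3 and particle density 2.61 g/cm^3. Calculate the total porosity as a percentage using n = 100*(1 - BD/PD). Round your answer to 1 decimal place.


Step 1: Formula: n = 100 * (1 - BD / PD)
Step 2: n = 100 * (1 - 1.33 / 2.61)
Step 3: n = 100 * (1 - 0.50958)
Step 4: n = 49.0%

49.0


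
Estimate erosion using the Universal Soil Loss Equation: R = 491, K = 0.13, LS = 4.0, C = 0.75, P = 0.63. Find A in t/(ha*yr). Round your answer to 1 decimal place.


Step 1: A = R * K * LS * C * P
Step 2: R * K = 491 * 0.13 = 63.83
Step 3: (R*K) * LS = 63.83 * 4.0 = 255.32
Step 4: * C * P = 255.32 * 0.75 * 0.63 = 120.6
Step 5: A = 120.6 t/(ha*yr)

120.6


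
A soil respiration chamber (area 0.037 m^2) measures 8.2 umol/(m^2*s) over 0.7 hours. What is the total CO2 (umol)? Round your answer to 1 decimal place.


Step 1: Convert time to seconds: 0.7 hr * 3600 = 2520.0 s
Step 2: Total = flux * area * time_s
Step 3: Total = 8.2 * 0.037 * 2520.0
Step 4: Total = 764.6 umol

764.6


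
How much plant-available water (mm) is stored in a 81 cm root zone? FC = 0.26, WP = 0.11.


Step 1: Available water = (FC - WP) * depth * 10
Step 2: AW = (0.26 - 0.11) * 81 * 10
Step 3: AW = 0.15 * 81 * 10
Step 4: AW = 121.5 mm

121.5


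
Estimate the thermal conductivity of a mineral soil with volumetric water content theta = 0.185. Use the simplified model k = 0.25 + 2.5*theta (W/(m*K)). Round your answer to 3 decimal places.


Step 1: k = 0.25 + 2.5 * theta
Step 2: k = 0.25 + 2.5 * 0.185
Step 3: k = 0.25 + 0.463
Step 4: k = 0.713 W/(m*K)

0.713


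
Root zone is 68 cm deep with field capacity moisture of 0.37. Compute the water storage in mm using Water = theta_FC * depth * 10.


Step 1: Water (mm) = theta_FC * depth (cm) * 10
Step 2: Water = 0.37 * 68 * 10
Step 3: Water = 251.6 mm

251.6


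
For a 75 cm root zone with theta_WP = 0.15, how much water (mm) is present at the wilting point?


Step 1: Water (mm) = theta_WP * depth * 10
Step 2: Water = 0.15 * 75 * 10
Step 3: Water = 112.5 mm

112.5


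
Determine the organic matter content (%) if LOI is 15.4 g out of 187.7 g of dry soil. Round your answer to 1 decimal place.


Step 1: OM% = 100 * LOI / sample mass
Step 2: OM = 100 * 15.4 / 187.7
Step 3: OM = 8.2%

8.2


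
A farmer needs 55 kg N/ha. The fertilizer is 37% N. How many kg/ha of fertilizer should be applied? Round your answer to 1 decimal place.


Step 1: Fertilizer rate = target N / (N content / 100)
Step 2: Rate = 55 / (37 / 100)
Step 3: Rate = 55 / 0.37
Step 4: Rate = 148.6 kg/ha

148.6


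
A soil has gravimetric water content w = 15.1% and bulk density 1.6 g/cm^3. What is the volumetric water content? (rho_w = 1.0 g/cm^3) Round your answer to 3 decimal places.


Step 1: theta = (w / 100) * BD / rho_w
Step 2: theta = (15.1 / 100) * 1.6 / 1.0
Step 3: theta = 0.151 * 1.6
Step 4: theta = 0.242

0.242


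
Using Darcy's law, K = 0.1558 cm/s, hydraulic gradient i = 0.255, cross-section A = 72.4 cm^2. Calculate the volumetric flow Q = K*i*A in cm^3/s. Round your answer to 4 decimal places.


Step 1: Apply Darcy's law: Q = K * i * A
Step 2: Q = 0.1558 * 0.255 * 72.4
Step 3: Q = 2.8764 cm^3/s

2.8764


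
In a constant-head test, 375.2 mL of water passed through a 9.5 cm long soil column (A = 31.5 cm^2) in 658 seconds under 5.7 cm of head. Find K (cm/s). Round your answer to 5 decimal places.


Step 1: K = Q * L / (A * t * h)
Step 2: Numerator = 375.2 * 9.5 = 3564.4
Step 3: Denominator = 31.5 * 658 * 5.7 = 118143.9
Step 4: K = 3564.4 / 118143.9 = 0.03017 cm/s

0.03017


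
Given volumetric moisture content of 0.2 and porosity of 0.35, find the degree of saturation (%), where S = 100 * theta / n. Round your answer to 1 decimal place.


Step 1: S = 100 * theta_v / n
Step 2: S = 100 * 0.2 / 0.35
Step 3: S = 57.1%

57.1
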